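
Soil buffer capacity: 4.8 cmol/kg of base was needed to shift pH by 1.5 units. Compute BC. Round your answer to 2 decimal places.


Step 1: BC = change in base / change in pH
Step 2: BC = 4.8 / 1.5
Step 3: BC = 3.2 cmol/(kg*pH unit)

3.2


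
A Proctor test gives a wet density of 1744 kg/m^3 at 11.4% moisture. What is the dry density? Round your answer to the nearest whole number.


Step 1: Dry density = wet density / (1 + w/100)
Step 2: Dry density = 1744 / (1 + 11.4/100)
Step 3: Dry density = 1744 / 1.114
Step 4: Dry density = 1566 kg/m^3

1566


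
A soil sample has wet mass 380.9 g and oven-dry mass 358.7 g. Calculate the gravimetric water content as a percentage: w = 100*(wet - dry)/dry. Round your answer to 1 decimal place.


Step 1: Water mass = wet - dry = 380.9 - 358.7 = 22.2 g
Step 2: w = 100 * water mass / dry mass
Step 3: w = 100 * 22.2 / 358.7 = 6.2%

6.2


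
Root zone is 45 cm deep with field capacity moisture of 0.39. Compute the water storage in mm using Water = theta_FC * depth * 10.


Step 1: Water (mm) = theta_FC * depth (cm) * 10
Step 2: Water = 0.39 * 45 * 10
Step 3: Water = 175.5 mm

175.5


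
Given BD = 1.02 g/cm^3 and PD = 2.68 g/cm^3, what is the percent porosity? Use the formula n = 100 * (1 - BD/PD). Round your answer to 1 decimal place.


Step 1: Formula: n = 100 * (1 - BD / PD)
Step 2: n = 100 * (1 - 1.02 / 2.68)
Step 3: n = 100 * (1 - 0.3806)
Step 4: n = 61.9%

61.9


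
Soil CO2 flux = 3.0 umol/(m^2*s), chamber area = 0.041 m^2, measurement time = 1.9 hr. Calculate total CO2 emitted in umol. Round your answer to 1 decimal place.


Step 1: Convert time to seconds: 1.9 hr * 3600 = 6840.0 s
Step 2: Total = flux * area * time_s
Step 3: Total = 3.0 * 0.041 * 6840.0
Step 4: Total = 841.3 umol

841.3


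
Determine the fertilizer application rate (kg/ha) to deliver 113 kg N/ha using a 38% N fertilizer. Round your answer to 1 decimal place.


Step 1: Fertilizer rate = target N / (N content / 100)
Step 2: Rate = 113 / (38 / 100)
Step 3: Rate = 113 / 0.38
Step 4: Rate = 297.4 kg/ha

297.4


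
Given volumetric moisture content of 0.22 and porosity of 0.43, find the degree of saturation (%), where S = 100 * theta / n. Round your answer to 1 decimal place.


Step 1: S = 100 * theta_v / n
Step 2: S = 100 * 0.22 / 0.43
Step 3: S = 51.2%

51.2


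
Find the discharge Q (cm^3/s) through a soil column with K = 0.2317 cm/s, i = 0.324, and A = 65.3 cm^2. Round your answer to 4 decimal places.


Step 1: Apply Darcy's law: Q = K * i * A
Step 2: Q = 0.2317 * 0.324 * 65.3
Step 3: Q = 4.9021 cm^3/s

4.9021


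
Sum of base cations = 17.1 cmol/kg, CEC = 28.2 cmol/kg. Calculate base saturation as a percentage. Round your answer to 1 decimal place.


Step 1: BS = 100 * (sum of bases) / CEC
Step 2: BS = 100 * 17.1 / 28.2
Step 3: BS = 60.6%

60.6


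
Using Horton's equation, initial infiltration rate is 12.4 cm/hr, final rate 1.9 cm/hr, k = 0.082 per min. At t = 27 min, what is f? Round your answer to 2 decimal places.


Step 1: f = fc + (f0 - fc) * exp(-k * t)
Step 2: exp(-0.082 * 27) = 0.109263
Step 3: f = 1.9 + (12.4 - 1.9) * 0.109263
Step 4: f = 1.9 + 10.5 * 0.109263
Step 5: f = 3.05 cm/hr

3.05


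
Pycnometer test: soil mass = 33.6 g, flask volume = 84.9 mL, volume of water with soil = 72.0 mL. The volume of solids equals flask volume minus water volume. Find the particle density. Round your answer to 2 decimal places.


Step 1: Volume of solids = flask volume - water volume with soil
Step 2: V_solids = 84.9 - 72.0 = 12.9 mL
Step 3: Particle density = mass / V_solids = 33.6 / 12.9 = 2.6 g/cm^3

2.6


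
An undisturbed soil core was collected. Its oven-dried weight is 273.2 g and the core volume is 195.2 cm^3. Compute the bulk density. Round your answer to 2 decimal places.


Step 1: Identify the formula: BD = dry mass / volume
Step 2: Substitute values: BD = 273.2 / 195.2
Step 3: BD = 1.4 g/cm^3

1.4


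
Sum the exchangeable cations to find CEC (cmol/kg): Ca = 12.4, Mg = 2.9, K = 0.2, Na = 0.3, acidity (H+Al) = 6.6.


Step 1: CEC = Ca + Mg + K + Na + (H+Al)
Step 2: CEC = 12.4 + 2.9 + 0.2 + 0.3 + 6.6
Step 3: CEC = 22.4 cmol/kg

22.4


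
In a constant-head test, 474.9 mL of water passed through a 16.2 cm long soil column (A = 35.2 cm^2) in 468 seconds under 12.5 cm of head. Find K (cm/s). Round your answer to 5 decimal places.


Step 1: K = Q * L / (A * t * h)
Step 2: Numerator = 474.9 * 16.2 = 7693.38
Step 3: Denominator = 35.2 * 468 * 12.5 = 205920.0
Step 4: K = 7693.38 / 205920.0 = 0.03736 cm/s

0.03736


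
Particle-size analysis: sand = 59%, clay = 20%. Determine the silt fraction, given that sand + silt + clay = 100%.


Step 1: sand + silt + clay = 100%
Step 2: silt = 100 - sand - clay
Step 3: silt = 100 - 59 - 20
Step 4: silt = 21%

21


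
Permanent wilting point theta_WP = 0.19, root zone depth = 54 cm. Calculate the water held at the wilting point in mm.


Step 1: Water (mm) = theta_WP * depth * 10
Step 2: Water = 0.19 * 54 * 10
Step 3: Water = 102.6 mm

102.6


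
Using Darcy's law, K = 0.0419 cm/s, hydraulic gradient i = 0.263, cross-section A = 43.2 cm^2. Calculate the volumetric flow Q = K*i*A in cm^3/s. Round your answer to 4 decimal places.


Step 1: Apply Darcy's law: Q = K * i * A
Step 2: Q = 0.0419 * 0.263 * 43.2
Step 3: Q = 0.4761 cm^3/s

0.4761


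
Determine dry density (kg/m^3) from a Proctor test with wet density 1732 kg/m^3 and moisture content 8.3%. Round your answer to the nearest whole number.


Step 1: Dry density = wet density / (1 + w/100)
Step 2: Dry density = 1732 / (1 + 8.3/100)
Step 3: Dry density = 1732 / 1.083
Step 4: Dry density = 1599 kg/m^3

1599


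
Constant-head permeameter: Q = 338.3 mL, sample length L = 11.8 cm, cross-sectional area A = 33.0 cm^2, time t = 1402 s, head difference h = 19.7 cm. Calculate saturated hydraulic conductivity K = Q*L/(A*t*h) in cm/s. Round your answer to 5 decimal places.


Step 1: K = Q * L / (A * t * h)
Step 2: Numerator = 338.3 * 11.8 = 3991.94
Step 3: Denominator = 33.0 * 1402 * 19.7 = 911440.2
Step 4: K = 3991.94 / 911440.2 = 0.00438 cm/s

0.00438


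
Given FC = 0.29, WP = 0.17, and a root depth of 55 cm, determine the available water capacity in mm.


Step 1: Available water = (FC - WP) * depth * 10
Step 2: AW = (0.29 - 0.17) * 55 * 10
Step 3: AW = 0.12 * 55 * 10
Step 4: AW = 66.0 mm

66.0


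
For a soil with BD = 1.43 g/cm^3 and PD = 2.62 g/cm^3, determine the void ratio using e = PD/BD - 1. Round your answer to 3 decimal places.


Step 1: e = PD / BD - 1
Step 2: e = 2.62 / 1.43 - 1
Step 3: e = 1.83217 - 1
Step 4: e = 0.832

0.832


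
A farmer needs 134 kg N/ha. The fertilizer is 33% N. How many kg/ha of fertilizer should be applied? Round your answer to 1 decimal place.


Step 1: Fertilizer rate = target N / (N content / 100)
Step 2: Rate = 134 / (33 / 100)
Step 3: Rate = 134 / 0.33
Step 4: Rate = 406.1 kg/ha

406.1


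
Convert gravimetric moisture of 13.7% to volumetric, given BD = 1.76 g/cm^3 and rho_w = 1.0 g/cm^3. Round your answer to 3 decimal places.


Step 1: theta = (w / 100) * BD / rho_w
Step 2: theta = (13.7 / 100) * 1.76 / 1.0
Step 3: theta = 0.137 * 1.76
Step 4: theta = 0.241

0.241


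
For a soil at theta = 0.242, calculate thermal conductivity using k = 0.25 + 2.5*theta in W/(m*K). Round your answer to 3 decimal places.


Step 1: k = 0.25 + 2.5 * theta
Step 2: k = 0.25 + 2.5 * 0.242
Step 3: k = 0.25 + 0.605
Step 4: k = 0.855 W/(m*K)

0.855


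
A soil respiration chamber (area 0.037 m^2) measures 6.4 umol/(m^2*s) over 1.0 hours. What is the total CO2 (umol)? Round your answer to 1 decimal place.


Step 1: Convert time to seconds: 1.0 hr * 3600 = 3600.0 s
Step 2: Total = flux * area * time_s
Step 3: Total = 6.4 * 0.037 * 3600.0
Step 4: Total = 852.5 umol

852.5


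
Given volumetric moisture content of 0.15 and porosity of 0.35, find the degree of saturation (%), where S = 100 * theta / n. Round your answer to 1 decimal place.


Step 1: S = 100 * theta_v / n
Step 2: S = 100 * 0.15 / 0.35
Step 3: S = 42.9%

42.9


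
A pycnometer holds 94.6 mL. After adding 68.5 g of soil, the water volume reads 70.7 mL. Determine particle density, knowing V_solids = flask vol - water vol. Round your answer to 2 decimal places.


Step 1: Volume of solids = flask volume - water volume with soil
Step 2: V_solids = 94.6 - 70.7 = 23.9 mL
Step 3: Particle density = mass / V_solids = 68.5 / 23.9 = 2.87 g/cm^3

2.87


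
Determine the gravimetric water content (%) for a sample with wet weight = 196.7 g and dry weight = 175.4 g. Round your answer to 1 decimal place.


Step 1: Water mass = wet - dry = 196.7 - 175.4 = 21.3 g
Step 2: w = 100 * water mass / dry mass
Step 3: w = 100 * 21.3 / 175.4 = 12.1%

12.1


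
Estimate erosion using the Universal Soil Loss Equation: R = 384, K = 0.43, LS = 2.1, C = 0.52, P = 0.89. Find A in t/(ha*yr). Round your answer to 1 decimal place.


Step 1: A = R * K * LS * C * P
Step 2: R * K = 384 * 0.43 = 165.12
Step 3: (R*K) * LS = 165.12 * 2.1 = 346.752
Step 4: * C * P = 346.752 * 0.52 * 0.89 = 160.5
Step 5: A = 160.5 t/(ha*yr)

160.5


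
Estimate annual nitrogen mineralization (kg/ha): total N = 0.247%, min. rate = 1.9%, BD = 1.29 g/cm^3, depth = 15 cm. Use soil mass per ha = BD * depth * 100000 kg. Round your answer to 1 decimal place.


Step 1: Soil mass per ha = BD * depth * 100000 = 1.29 * 15 * 100000 = 1935000 kg
Step 2: Total N pool = soil mass * N%/100 = 1935000 * 0.247/100 = 4779.45 kg/ha
Step 3: N mineralized = N pool * rate%/100 = 4779.45 * 1.9/100 = 90.8 kg/ha/yr

90.8


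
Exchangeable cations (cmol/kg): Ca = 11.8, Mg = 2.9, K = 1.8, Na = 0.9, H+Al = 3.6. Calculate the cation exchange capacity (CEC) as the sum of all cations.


Step 1: CEC = Ca + Mg + K + Na + (H+Al)
Step 2: CEC = 11.8 + 2.9 + 1.8 + 0.9 + 3.6
Step 3: CEC = 21.0 cmol/kg

21.0


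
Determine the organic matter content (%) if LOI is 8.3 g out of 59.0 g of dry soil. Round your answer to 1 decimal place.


Step 1: OM% = 100 * LOI / sample mass
Step 2: OM = 100 * 8.3 / 59.0
Step 3: OM = 14.1%

14.1


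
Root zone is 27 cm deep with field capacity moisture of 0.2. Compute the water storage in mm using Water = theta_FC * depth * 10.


Step 1: Water (mm) = theta_FC * depth (cm) * 10
Step 2: Water = 0.2 * 27 * 10
Step 3: Water = 54.0 mm

54.0


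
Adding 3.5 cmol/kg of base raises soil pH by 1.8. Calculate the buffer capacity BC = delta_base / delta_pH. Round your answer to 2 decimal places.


Step 1: BC = change in base / change in pH
Step 2: BC = 3.5 / 1.8
Step 3: BC = 1.94 cmol/(kg*pH unit)

1.94


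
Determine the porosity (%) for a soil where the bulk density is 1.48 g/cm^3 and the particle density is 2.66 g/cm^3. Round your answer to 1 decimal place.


Step 1: Formula: n = 100 * (1 - BD / PD)
Step 2: n = 100 * (1 - 1.48 / 2.66)
Step 3: n = 100 * (1 - 0.55639)
Step 4: n = 44.4%

44.4


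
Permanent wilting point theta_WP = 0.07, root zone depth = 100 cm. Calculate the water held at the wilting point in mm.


Step 1: Water (mm) = theta_WP * depth * 10
Step 2: Water = 0.07 * 100 * 10
Step 3: Water = 70.0 mm

70.0


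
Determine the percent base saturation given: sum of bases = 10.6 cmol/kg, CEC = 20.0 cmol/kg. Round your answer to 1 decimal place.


Step 1: BS = 100 * (sum of bases) / CEC
Step 2: BS = 100 * 10.6 / 20.0
Step 3: BS = 53.0%

53.0


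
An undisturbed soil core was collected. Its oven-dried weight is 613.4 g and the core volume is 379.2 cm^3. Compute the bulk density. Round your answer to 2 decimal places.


Step 1: Identify the formula: BD = dry mass / volume
Step 2: Substitute values: BD = 613.4 / 379.2
Step 3: BD = 1.62 g/cm^3

1.62


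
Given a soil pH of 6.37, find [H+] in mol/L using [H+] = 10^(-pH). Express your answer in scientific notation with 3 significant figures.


Step 1: [H+] = 10^(-pH)
Step 2: [H+] = 10^(-6.37)
Step 3: [H+] = 4.27e-07 mol/L

4.27e-07


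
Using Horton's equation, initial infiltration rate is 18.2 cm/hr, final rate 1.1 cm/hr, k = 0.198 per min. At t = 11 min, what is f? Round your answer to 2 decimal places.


Step 1: f = fc + (f0 - fc) * exp(-k * t)
Step 2: exp(-0.198 * 11) = 0.113268
Step 3: f = 1.1 + (18.2 - 1.1) * 0.113268
Step 4: f = 1.1 + 17.1 * 0.113268
Step 5: f = 3.04 cm/hr

3.04


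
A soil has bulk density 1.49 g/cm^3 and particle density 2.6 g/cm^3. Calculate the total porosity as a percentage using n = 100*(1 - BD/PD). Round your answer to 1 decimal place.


Step 1: Formula: n = 100 * (1 - BD / PD)
Step 2: n = 100 * (1 - 1.49 / 2.6)
Step 3: n = 100 * (1 - 0.57308)
Step 4: n = 42.7%

42.7


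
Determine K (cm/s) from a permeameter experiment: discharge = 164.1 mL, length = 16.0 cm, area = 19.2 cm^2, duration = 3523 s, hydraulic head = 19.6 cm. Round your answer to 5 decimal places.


Step 1: K = Q * L / (A * t * h)
Step 2: Numerator = 164.1 * 16.0 = 2625.6
Step 3: Denominator = 19.2 * 3523 * 19.6 = 1325775.36
Step 4: K = 2625.6 / 1325775.36 = 0.00198 cm/s

0.00198


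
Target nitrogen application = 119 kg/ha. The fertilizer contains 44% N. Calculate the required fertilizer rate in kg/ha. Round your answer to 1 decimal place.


Step 1: Fertilizer rate = target N / (N content / 100)
Step 2: Rate = 119 / (44 / 100)
Step 3: Rate = 119 / 0.44
Step 4: Rate = 270.5 kg/ha

270.5


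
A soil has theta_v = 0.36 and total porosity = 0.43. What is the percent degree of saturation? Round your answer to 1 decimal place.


Step 1: S = 100 * theta_v / n
Step 2: S = 100 * 0.36 / 0.43
Step 3: S = 83.7%

83.7


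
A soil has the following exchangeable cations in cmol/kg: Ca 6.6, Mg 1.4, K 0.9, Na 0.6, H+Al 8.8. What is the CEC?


Step 1: CEC = Ca + Mg + K + Na + (H+Al)
Step 2: CEC = 6.6 + 1.4 + 0.9 + 0.6 + 8.8
Step 3: CEC = 18.3 cmol/kg

18.3


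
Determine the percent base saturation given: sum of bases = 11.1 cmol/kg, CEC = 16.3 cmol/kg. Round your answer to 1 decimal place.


Step 1: BS = 100 * (sum of bases) / CEC
Step 2: BS = 100 * 11.1 / 16.3
Step 3: BS = 68.1%

68.1


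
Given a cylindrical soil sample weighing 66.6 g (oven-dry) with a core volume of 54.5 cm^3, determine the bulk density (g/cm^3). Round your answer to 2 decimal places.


Step 1: Identify the formula: BD = dry mass / volume
Step 2: Substitute values: BD = 66.6 / 54.5
Step 3: BD = 1.22 g/cm^3

1.22


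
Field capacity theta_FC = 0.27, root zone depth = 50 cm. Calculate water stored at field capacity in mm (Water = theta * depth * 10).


Step 1: Water (mm) = theta_FC * depth (cm) * 10
Step 2: Water = 0.27 * 50 * 10
Step 3: Water = 135.0 mm

135.0


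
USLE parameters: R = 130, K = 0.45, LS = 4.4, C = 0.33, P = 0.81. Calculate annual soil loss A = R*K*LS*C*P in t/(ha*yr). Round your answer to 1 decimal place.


Step 1: A = R * K * LS * C * P
Step 2: R * K = 130 * 0.45 = 58.5
Step 3: (R*K) * LS = 58.5 * 4.4 = 257.4
Step 4: * C * P = 257.4 * 0.33 * 0.81 = 68.8
Step 5: A = 68.8 t/(ha*yr)

68.8


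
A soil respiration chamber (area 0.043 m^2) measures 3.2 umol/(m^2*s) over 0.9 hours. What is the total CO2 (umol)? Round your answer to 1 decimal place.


Step 1: Convert time to seconds: 0.9 hr * 3600 = 3240.0 s
Step 2: Total = flux * area * time_s
Step 3: Total = 3.2 * 0.043 * 3240.0
Step 4: Total = 445.8 umol

445.8


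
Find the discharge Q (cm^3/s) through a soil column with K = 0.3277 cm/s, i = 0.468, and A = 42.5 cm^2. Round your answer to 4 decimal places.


Step 1: Apply Darcy's law: Q = K * i * A
Step 2: Q = 0.3277 * 0.468 * 42.5
Step 3: Q = 6.518 cm^3/s

6.518


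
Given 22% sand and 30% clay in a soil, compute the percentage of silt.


Step 1: sand + silt + clay = 100%
Step 2: silt = 100 - sand - clay
Step 3: silt = 100 - 22 - 30
Step 4: silt = 48%

48


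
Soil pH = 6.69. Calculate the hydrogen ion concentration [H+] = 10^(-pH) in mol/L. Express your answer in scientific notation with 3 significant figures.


Step 1: [H+] = 10^(-pH)
Step 2: [H+] = 10^(-6.69)
Step 3: [H+] = 2.04e-07 mol/L

2.04e-07


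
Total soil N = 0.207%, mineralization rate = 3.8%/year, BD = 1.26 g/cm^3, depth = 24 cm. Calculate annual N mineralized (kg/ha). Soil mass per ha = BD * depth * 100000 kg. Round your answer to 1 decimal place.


Step 1: Soil mass per ha = BD * depth * 100000 = 1.26 * 24 * 100000 = 3024000 kg
Step 2: Total N pool = soil mass * N%/100 = 3024000 * 0.207/100 = 6259.68 kg/ha
Step 3: N mineralized = N pool * rate%/100 = 6259.68 * 3.8/100 = 237.9 kg/ha/yr

237.9


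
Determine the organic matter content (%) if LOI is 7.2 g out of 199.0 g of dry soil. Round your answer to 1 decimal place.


Step 1: OM% = 100 * LOI / sample mass
Step 2: OM = 100 * 7.2 / 199.0
Step 3: OM = 3.6%

3.6


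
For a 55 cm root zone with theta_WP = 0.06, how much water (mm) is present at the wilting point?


Step 1: Water (mm) = theta_WP * depth * 10
Step 2: Water = 0.06 * 55 * 10
Step 3: Water = 33.0 mm

33.0


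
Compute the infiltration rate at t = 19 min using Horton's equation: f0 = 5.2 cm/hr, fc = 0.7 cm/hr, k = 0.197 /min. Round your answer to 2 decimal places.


Step 1: f = fc + (f0 - fc) * exp(-k * t)
Step 2: exp(-0.197 * 19) = 0.023683
Step 3: f = 0.7 + (5.2 - 0.7) * 0.023683
Step 4: f = 0.7 + 4.5 * 0.023683
Step 5: f = 0.81 cm/hr

0.81


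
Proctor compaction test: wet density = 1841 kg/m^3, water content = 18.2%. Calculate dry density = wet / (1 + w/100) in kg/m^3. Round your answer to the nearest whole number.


Step 1: Dry density = wet density / (1 + w/100)
Step 2: Dry density = 1841 / (1 + 18.2/100)
Step 3: Dry density = 1841 / 1.182
Step 4: Dry density = 1558 kg/m^3

1558


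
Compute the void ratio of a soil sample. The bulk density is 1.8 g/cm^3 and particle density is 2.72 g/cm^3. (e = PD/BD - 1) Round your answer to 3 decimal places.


Step 1: e = PD / BD - 1
Step 2: e = 2.72 / 1.8 - 1
Step 3: e = 1.51111 - 1
Step 4: e = 0.511

0.511


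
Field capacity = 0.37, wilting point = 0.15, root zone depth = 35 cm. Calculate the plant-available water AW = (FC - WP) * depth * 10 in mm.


Step 1: Available water = (FC - WP) * depth * 10
Step 2: AW = (0.37 - 0.15) * 35 * 10
Step 3: AW = 0.22 * 35 * 10
Step 4: AW = 77.0 mm

77.0


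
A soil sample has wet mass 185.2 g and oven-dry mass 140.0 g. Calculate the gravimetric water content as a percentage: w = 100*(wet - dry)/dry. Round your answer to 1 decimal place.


Step 1: Water mass = wet - dry = 185.2 - 140.0 = 45.2 g
Step 2: w = 100 * water mass / dry mass
Step 3: w = 100 * 45.2 / 140.0 = 32.3%

32.3


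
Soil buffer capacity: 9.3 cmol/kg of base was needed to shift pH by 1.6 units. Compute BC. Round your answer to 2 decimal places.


Step 1: BC = change in base / change in pH
Step 2: BC = 9.3 / 1.6
Step 3: BC = 5.81 cmol/(kg*pH unit)

5.81


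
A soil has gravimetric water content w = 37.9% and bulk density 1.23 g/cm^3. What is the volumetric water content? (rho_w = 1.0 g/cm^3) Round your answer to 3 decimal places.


Step 1: theta = (w / 100) * BD / rho_w
Step 2: theta = (37.9 / 100) * 1.23 / 1.0
Step 3: theta = 0.379 * 1.23
Step 4: theta = 0.466

0.466


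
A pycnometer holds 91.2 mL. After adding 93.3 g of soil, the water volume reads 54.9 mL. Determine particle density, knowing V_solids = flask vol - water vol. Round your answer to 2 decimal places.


Step 1: Volume of solids = flask volume - water volume with soil
Step 2: V_solids = 91.2 - 54.9 = 36.3 mL
Step 3: Particle density = mass / V_solids = 93.3 / 36.3 = 2.57 g/cm^3

2.57


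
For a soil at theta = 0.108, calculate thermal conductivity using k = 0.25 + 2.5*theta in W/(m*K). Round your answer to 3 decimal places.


Step 1: k = 0.25 + 2.5 * theta
Step 2: k = 0.25 + 2.5 * 0.108
Step 3: k = 0.25 + 0.27
Step 4: k = 0.52 W/(m*K)

0.52


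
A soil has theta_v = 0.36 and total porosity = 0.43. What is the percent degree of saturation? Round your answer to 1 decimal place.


Step 1: S = 100 * theta_v / n
Step 2: S = 100 * 0.36 / 0.43
Step 3: S = 83.7%

83.7


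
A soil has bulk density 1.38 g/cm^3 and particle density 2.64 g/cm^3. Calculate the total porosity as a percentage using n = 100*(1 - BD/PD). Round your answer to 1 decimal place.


Step 1: Formula: n = 100 * (1 - BD / PD)
Step 2: n = 100 * (1 - 1.38 / 2.64)
Step 3: n = 100 * (1 - 0.52273)
Step 4: n = 47.7%

47.7


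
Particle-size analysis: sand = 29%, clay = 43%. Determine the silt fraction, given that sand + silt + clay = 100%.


Step 1: sand + silt + clay = 100%
Step 2: silt = 100 - sand - clay
Step 3: silt = 100 - 29 - 43
Step 4: silt = 28%

28


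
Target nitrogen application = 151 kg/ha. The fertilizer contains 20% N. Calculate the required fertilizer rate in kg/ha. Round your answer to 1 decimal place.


Step 1: Fertilizer rate = target N / (N content / 100)
Step 2: Rate = 151 / (20 / 100)
Step 3: Rate = 151 / 0.2
Step 4: Rate = 755.0 kg/ha

755.0


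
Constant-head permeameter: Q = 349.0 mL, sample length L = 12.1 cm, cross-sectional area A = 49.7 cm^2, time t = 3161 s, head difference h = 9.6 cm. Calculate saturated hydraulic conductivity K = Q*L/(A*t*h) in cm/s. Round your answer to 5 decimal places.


Step 1: K = Q * L / (A * t * h)
Step 2: Numerator = 349.0 * 12.1 = 4222.9
Step 3: Denominator = 49.7 * 3161 * 9.6 = 1508176.32
Step 4: K = 4222.9 / 1508176.32 = 0.0028 cm/s

0.0028


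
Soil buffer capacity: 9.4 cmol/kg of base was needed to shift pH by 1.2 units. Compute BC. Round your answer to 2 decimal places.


Step 1: BC = change in base / change in pH
Step 2: BC = 9.4 / 1.2
Step 3: BC = 7.83 cmol/(kg*pH unit)

7.83


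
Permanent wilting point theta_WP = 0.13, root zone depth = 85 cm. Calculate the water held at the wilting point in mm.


Step 1: Water (mm) = theta_WP * depth * 10
Step 2: Water = 0.13 * 85 * 10
Step 3: Water = 110.5 mm

110.5


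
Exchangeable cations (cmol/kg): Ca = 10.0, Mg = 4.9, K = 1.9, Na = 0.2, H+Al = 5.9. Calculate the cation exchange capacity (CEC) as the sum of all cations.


Step 1: CEC = Ca + Mg + K + Na + (H+Al)
Step 2: CEC = 10.0 + 4.9 + 1.9 + 0.2 + 5.9
Step 3: CEC = 22.9 cmol/kg

22.9


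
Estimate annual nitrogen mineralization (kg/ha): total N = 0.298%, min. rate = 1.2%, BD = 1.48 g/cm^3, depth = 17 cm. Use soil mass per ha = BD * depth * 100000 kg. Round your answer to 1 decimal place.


Step 1: Soil mass per ha = BD * depth * 100000 = 1.48 * 17 * 100000 = 2516000 kg
Step 2: Total N pool = soil mass * N%/100 = 2516000 * 0.298/100 = 7497.68 kg/ha
Step 3: N mineralized = N pool * rate%/100 = 7497.68 * 1.2/100 = 90.0 kg/ha/yr

90.0


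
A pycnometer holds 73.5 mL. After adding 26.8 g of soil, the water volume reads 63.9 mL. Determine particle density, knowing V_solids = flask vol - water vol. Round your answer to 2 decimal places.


Step 1: Volume of solids = flask volume - water volume with soil
Step 2: V_solids = 73.5 - 63.9 = 9.6 mL
Step 3: Particle density = mass / V_solids = 26.8 / 9.6 = 2.79 g/cm^3

2.79


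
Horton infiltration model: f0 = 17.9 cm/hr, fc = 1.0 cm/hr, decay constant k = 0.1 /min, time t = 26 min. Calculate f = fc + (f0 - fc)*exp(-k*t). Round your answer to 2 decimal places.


Step 1: f = fc + (f0 - fc) * exp(-k * t)
Step 2: exp(-0.1 * 26) = 0.074274
Step 3: f = 1.0 + (17.9 - 1.0) * 0.074274
Step 4: f = 1.0 + 16.9 * 0.074274
Step 5: f = 2.26 cm/hr

2.26


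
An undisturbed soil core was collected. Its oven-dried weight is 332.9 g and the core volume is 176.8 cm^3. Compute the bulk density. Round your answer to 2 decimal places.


Step 1: Identify the formula: BD = dry mass / volume
Step 2: Substitute values: BD = 332.9 / 176.8
Step 3: BD = 1.88 g/cm^3

1.88


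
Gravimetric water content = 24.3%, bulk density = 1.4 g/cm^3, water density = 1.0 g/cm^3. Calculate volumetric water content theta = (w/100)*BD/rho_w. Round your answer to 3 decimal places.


Step 1: theta = (w / 100) * BD / rho_w
Step 2: theta = (24.3 / 100) * 1.4 / 1.0
Step 3: theta = 0.243 * 1.4
Step 4: theta = 0.34

0.34


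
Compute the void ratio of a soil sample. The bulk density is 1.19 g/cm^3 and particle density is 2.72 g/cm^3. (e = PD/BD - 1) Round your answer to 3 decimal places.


Step 1: e = PD / BD - 1
Step 2: e = 2.72 / 1.19 - 1
Step 3: e = 2.28571 - 1
Step 4: e = 1.286

1.286


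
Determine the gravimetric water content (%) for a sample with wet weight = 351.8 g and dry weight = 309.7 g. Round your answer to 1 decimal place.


Step 1: Water mass = wet - dry = 351.8 - 309.7 = 42.1 g
Step 2: w = 100 * water mass / dry mass
Step 3: w = 100 * 42.1 / 309.7 = 13.6%

13.6


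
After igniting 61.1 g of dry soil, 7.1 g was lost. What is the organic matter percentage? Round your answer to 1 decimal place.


Step 1: OM% = 100 * LOI / sample mass
Step 2: OM = 100 * 7.1 / 61.1
Step 3: OM = 11.6%

11.6


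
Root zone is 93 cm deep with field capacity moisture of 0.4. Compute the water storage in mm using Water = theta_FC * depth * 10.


Step 1: Water (mm) = theta_FC * depth (cm) * 10
Step 2: Water = 0.4 * 93 * 10
Step 3: Water = 372.0 mm

372.0


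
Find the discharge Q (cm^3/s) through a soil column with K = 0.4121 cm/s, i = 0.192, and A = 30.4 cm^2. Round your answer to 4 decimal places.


Step 1: Apply Darcy's law: Q = K * i * A
Step 2: Q = 0.4121 * 0.192 * 30.4
Step 3: Q = 2.4053 cm^3/s

2.4053


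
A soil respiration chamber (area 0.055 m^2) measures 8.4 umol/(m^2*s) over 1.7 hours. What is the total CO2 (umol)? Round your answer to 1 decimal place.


Step 1: Convert time to seconds: 1.7 hr * 3600 = 6120.0 s
Step 2: Total = flux * area * time_s
Step 3: Total = 8.4 * 0.055 * 6120.0
Step 4: Total = 2827.4 umol

2827.4


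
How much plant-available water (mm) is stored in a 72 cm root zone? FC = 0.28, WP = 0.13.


Step 1: Available water = (FC - WP) * depth * 10
Step 2: AW = (0.28 - 0.13) * 72 * 10
Step 3: AW = 0.15 * 72 * 10
Step 4: AW = 108.0 mm

108.0


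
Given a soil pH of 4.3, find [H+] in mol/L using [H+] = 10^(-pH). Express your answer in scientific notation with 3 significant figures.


Step 1: [H+] = 10^(-pH)
Step 2: [H+] = 10^(-4.3)
Step 3: [H+] = 5.01e-05 mol/L

5.01e-05


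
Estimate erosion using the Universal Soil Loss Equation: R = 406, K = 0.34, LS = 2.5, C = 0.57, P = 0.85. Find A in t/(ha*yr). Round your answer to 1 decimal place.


Step 1: A = R * K * LS * C * P
Step 2: R * K = 406 * 0.34 = 138.04
Step 3: (R*K) * LS = 138.04 * 2.5 = 345.1
Step 4: * C * P = 345.1 * 0.57 * 0.85 = 167.2
Step 5: A = 167.2 t/(ha*yr)

167.2


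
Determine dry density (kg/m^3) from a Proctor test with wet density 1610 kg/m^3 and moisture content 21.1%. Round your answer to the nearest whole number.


Step 1: Dry density = wet density / (1 + w/100)
Step 2: Dry density = 1610 / (1 + 21.1/100)
Step 3: Dry density = 1610 / 1.211
Step 4: Dry density = 1329 kg/m^3

1329


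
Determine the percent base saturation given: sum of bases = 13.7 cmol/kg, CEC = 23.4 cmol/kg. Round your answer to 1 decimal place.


Step 1: BS = 100 * (sum of bases) / CEC
Step 2: BS = 100 * 13.7 / 23.4
Step 3: BS = 58.5%

58.5


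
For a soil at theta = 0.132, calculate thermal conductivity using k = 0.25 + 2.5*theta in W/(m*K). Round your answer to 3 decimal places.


Step 1: k = 0.25 + 2.5 * theta
Step 2: k = 0.25 + 2.5 * 0.132
Step 3: k = 0.25 + 0.33
Step 4: k = 0.58 W/(m*K)

0.58


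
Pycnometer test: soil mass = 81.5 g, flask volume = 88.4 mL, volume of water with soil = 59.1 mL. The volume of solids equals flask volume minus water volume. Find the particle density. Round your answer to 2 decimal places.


Step 1: Volume of solids = flask volume - water volume with soil
Step 2: V_solids = 88.4 - 59.1 = 29.3 mL
Step 3: Particle density = mass / V_solids = 81.5 / 29.3 = 2.78 g/cm^3

2.78


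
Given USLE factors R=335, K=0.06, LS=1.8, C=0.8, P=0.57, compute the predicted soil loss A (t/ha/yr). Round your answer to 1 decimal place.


Step 1: A = R * K * LS * C * P
Step 2: R * K = 335 * 0.06 = 20.1
Step 3: (R*K) * LS = 20.1 * 1.8 = 36.18
Step 4: * C * P = 36.18 * 0.8 * 0.57 = 16.5
Step 5: A = 16.5 t/(ha*yr)

16.5


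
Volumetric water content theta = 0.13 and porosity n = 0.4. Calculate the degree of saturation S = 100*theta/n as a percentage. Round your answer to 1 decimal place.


Step 1: S = 100 * theta_v / n
Step 2: S = 100 * 0.13 / 0.4
Step 3: S = 32.5%

32.5


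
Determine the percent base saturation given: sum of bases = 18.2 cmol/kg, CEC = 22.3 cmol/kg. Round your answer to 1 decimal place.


Step 1: BS = 100 * (sum of bases) / CEC
Step 2: BS = 100 * 18.2 / 22.3
Step 3: BS = 81.6%

81.6


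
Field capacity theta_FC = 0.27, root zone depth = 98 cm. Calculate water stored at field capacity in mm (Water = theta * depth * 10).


Step 1: Water (mm) = theta_FC * depth (cm) * 10
Step 2: Water = 0.27 * 98 * 10
Step 3: Water = 264.6 mm

264.6


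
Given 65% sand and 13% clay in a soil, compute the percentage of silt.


Step 1: sand + silt + clay = 100%
Step 2: silt = 100 - sand - clay
Step 3: silt = 100 - 65 - 13
Step 4: silt = 22%

22


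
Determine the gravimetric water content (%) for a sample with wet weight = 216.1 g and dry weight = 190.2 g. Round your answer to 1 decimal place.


Step 1: Water mass = wet - dry = 216.1 - 190.2 = 25.9 g
Step 2: w = 100 * water mass / dry mass
Step 3: w = 100 * 25.9 / 190.2 = 13.6%

13.6


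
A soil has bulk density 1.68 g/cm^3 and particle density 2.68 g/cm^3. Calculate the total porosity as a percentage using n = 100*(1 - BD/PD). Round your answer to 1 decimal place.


Step 1: Formula: n = 100 * (1 - BD / PD)
Step 2: n = 100 * (1 - 1.68 / 2.68)
Step 3: n = 100 * (1 - 0.62687)
Step 4: n = 37.3%

37.3


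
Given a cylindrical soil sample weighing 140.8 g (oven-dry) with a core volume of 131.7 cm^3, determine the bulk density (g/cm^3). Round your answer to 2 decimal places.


Step 1: Identify the formula: BD = dry mass / volume
Step 2: Substitute values: BD = 140.8 / 131.7
Step 3: BD = 1.07 g/cm^3

1.07


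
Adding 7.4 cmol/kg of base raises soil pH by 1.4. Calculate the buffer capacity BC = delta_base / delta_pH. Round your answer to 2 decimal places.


Step 1: BC = change in base / change in pH
Step 2: BC = 7.4 / 1.4
Step 3: BC = 5.29 cmol/(kg*pH unit)

5.29


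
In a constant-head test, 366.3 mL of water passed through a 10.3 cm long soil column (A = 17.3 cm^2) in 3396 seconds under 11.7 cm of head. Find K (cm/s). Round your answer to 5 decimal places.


Step 1: K = Q * L / (A * t * h)
Step 2: Numerator = 366.3 * 10.3 = 3772.89
Step 3: Denominator = 17.3 * 3396 * 11.7 = 687384.36
Step 4: K = 3772.89 / 687384.36 = 0.00549 cm/s

0.00549


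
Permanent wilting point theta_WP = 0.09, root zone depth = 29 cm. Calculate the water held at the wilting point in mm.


Step 1: Water (mm) = theta_WP * depth * 10
Step 2: Water = 0.09 * 29 * 10
Step 3: Water = 26.1 mm

26.1


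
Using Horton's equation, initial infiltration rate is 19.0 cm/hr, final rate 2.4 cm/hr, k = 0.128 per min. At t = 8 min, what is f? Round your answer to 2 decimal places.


Step 1: f = fc + (f0 - fc) * exp(-k * t)
Step 2: exp(-0.128 * 8) = 0.359155
Step 3: f = 2.4 + (19.0 - 2.4) * 0.359155
Step 4: f = 2.4 + 16.6 * 0.359155
Step 5: f = 8.36 cm/hr

8.36


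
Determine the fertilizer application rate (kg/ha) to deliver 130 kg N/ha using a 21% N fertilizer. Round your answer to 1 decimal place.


Step 1: Fertilizer rate = target N / (N content / 100)
Step 2: Rate = 130 / (21 / 100)
Step 3: Rate = 130 / 0.21
Step 4: Rate = 619.0 kg/ha

619.0


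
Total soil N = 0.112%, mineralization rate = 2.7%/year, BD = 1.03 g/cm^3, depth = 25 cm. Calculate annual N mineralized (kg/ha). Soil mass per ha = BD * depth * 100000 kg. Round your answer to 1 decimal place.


Step 1: Soil mass per ha = BD * depth * 100000 = 1.03 * 25 * 100000 = 2575000 kg
Step 2: Total N pool = soil mass * N%/100 = 2575000 * 0.112/100 = 2884.0 kg/ha
Step 3: N mineralized = N pool * rate%/100 = 2884.0 * 2.7/100 = 77.9 kg/ha/yr

77.9


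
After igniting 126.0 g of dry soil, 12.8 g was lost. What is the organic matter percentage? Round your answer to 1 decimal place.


Step 1: OM% = 100 * LOI / sample mass
Step 2: OM = 100 * 12.8 / 126.0
Step 3: OM = 10.2%

10.2


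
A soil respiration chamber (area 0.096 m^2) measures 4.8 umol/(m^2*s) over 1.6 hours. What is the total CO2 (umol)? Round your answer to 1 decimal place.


Step 1: Convert time to seconds: 1.6 hr * 3600 = 5760.0 s
Step 2: Total = flux * area * time_s
Step 3: Total = 4.8 * 0.096 * 5760.0
Step 4: Total = 2654.2 umol

2654.2


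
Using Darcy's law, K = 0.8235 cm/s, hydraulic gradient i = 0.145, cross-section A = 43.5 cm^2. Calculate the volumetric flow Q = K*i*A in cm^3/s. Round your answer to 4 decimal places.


Step 1: Apply Darcy's law: Q = K * i * A
Step 2: Q = 0.8235 * 0.145 * 43.5
Step 3: Q = 5.1942 cm^3/s

5.1942


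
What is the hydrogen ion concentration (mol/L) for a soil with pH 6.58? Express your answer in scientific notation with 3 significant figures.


Step 1: [H+] = 10^(-pH)
Step 2: [H+] = 10^(-6.58)
Step 3: [H+] = 2.63e-07 mol/L

2.63e-07


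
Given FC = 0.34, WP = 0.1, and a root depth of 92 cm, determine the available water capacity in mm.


Step 1: Available water = (FC - WP) * depth * 10
Step 2: AW = (0.34 - 0.1) * 92 * 10
Step 3: AW = 0.24 * 92 * 10
Step 4: AW = 220.8 mm

220.8


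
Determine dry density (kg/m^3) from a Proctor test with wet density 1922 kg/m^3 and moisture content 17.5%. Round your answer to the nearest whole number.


Step 1: Dry density = wet density / (1 + w/100)
Step 2: Dry density = 1922 / (1 + 17.5/100)
Step 3: Dry density = 1922 / 1.175
Step 4: Dry density = 1636 kg/m^3

1636


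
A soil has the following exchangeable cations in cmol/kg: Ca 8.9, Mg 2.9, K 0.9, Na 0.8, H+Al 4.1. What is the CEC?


Step 1: CEC = Ca + Mg + K + Na + (H+Al)
Step 2: CEC = 8.9 + 2.9 + 0.9 + 0.8 + 4.1
Step 3: CEC = 17.6 cmol/kg

17.6


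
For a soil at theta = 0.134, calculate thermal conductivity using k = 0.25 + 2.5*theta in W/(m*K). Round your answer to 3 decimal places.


Step 1: k = 0.25 + 2.5 * theta
Step 2: k = 0.25 + 2.5 * 0.134
Step 3: k = 0.25 + 0.335
Step 4: k = 0.585 W/(m*K)

0.585


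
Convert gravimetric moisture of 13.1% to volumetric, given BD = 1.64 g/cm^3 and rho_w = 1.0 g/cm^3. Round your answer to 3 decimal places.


Step 1: theta = (w / 100) * BD / rho_w
Step 2: theta = (13.1 / 100) * 1.64 / 1.0
Step 3: theta = 0.131 * 1.64
Step 4: theta = 0.215

0.215


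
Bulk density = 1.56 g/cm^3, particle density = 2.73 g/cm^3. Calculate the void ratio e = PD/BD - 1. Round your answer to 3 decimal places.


Step 1: e = PD / BD - 1
Step 2: e = 2.73 / 1.56 - 1
Step 3: e = 1.75 - 1
Step 4: e = 0.75

0.75


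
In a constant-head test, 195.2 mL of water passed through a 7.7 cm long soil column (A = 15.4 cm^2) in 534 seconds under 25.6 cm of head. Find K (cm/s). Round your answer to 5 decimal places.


Step 1: K = Q * L / (A * t * h)
Step 2: Numerator = 195.2 * 7.7 = 1503.04
Step 3: Denominator = 15.4 * 534 * 25.6 = 210524.16
Step 4: K = 1503.04 / 210524.16 = 0.00714 cm/s

0.00714


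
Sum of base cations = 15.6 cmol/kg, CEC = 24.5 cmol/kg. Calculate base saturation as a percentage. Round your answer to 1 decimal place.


Step 1: BS = 100 * (sum of bases) / CEC
Step 2: BS = 100 * 15.6 / 24.5
Step 3: BS = 63.7%

63.7


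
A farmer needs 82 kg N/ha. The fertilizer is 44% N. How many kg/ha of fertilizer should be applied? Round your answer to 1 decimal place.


Step 1: Fertilizer rate = target N / (N content / 100)
Step 2: Rate = 82 / (44 / 100)
Step 3: Rate = 82 / 0.44
Step 4: Rate = 186.4 kg/ha

186.4


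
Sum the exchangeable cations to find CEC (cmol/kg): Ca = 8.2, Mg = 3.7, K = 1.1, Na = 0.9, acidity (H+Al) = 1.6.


Step 1: CEC = Ca + Mg + K + Na + (H+Al)
Step 2: CEC = 8.2 + 3.7 + 1.1 + 0.9 + 1.6
Step 3: CEC = 15.5 cmol/kg

15.5


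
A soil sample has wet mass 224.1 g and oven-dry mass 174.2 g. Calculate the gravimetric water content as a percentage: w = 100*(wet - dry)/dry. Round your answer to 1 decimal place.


Step 1: Water mass = wet - dry = 224.1 - 174.2 = 49.9 g
Step 2: w = 100 * water mass / dry mass
Step 3: w = 100 * 49.9 / 174.2 = 28.6%

28.6


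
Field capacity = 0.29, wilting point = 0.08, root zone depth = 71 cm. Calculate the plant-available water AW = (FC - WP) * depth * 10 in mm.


Step 1: Available water = (FC - WP) * depth * 10
Step 2: AW = (0.29 - 0.08) * 71 * 10
Step 3: AW = 0.21 * 71 * 10
Step 4: AW = 149.1 mm

149.1


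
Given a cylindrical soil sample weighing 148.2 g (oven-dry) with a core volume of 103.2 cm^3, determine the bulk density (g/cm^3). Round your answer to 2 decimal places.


Step 1: Identify the formula: BD = dry mass / volume
Step 2: Substitute values: BD = 148.2 / 103.2
Step 3: BD = 1.44 g/cm^3

1.44


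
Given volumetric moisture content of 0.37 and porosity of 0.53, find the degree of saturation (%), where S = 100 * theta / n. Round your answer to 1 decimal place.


Step 1: S = 100 * theta_v / n
Step 2: S = 100 * 0.37 / 0.53
Step 3: S = 69.8%

69.8


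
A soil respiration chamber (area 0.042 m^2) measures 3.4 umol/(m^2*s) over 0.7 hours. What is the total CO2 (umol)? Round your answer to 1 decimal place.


Step 1: Convert time to seconds: 0.7 hr * 3600 = 2520.0 s
Step 2: Total = flux * area * time_s
Step 3: Total = 3.4 * 0.042 * 2520.0
Step 4: Total = 359.9 umol

359.9


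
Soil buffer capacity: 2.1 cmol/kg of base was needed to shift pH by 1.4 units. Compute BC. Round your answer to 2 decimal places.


Step 1: BC = change in base / change in pH
Step 2: BC = 2.1 / 1.4
Step 3: BC = 1.5 cmol/(kg*pH unit)

1.5


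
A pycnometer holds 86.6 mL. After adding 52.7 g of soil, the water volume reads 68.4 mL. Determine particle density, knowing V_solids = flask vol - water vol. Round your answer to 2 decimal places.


Step 1: Volume of solids = flask volume - water volume with soil
Step 2: V_solids = 86.6 - 68.4 = 18.2 mL
Step 3: Particle density = mass / V_solids = 52.7 / 18.2 = 2.9 g/cm^3

2.9


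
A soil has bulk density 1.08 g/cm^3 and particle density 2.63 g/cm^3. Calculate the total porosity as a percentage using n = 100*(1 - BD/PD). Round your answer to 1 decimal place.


Step 1: Formula: n = 100 * (1 - BD / PD)
Step 2: n = 100 * (1 - 1.08 / 2.63)
Step 3: n = 100 * (1 - 0.41065)
Step 4: n = 58.9%

58.9


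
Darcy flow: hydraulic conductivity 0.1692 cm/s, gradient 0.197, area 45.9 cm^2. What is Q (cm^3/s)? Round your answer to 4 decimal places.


Step 1: Apply Darcy's law: Q = K * i * A
Step 2: Q = 0.1692 * 0.197 * 45.9
Step 3: Q = 1.53 cm^3/s

1.53


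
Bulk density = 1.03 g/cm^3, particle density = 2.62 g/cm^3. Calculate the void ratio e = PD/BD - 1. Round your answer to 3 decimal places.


Step 1: e = PD / BD - 1
Step 2: e = 2.62 / 1.03 - 1
Step 3: e = 2.54369 - 1
Step 4: e = 1.544

1.544


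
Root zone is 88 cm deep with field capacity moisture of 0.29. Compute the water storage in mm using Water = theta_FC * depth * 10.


Step 1: Water (mm) = theta_FC * depth (cm) * 10
Step 2: Water = 0.29 * 88 * 10
Step 3: Water = 255.2 mm

255.2


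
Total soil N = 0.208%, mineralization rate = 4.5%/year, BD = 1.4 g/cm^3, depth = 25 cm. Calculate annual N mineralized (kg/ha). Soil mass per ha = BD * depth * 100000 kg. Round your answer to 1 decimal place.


Step 1: Soil mass per ha = BD * depth * 100000 = 1.4 * 25 * 100000 = 3500000 kg
Step 2: Total N pool = soil mass * N%/100 = 3500000 * 0.208/100 = 7280.0 kg/ha
Step 3: N mineralized = N pool * rate%/100 = 7280.0 * 4.5/100 = 327.6 kg/ha/yr

327.6


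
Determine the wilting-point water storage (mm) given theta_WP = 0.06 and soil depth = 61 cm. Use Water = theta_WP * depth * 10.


Step 1: Water (mm) = theta_WP * depth * 10
Step 2: Water = 0.06 * 61 * 10
Step 3: Water = 36.6 mm

36.6
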